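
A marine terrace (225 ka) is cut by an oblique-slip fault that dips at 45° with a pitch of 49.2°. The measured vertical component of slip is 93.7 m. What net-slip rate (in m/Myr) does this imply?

dip-slip = throw / sin(dip) = 93.7 / sin(45°) = 132.5 m
net slip = dip-slip / sin(rake) = 132.5 / sin(49.2°) = 175 m
rate = 175 m / 225 ka = 0.000778 m/yr = 778 m/Myr

778 m/Myr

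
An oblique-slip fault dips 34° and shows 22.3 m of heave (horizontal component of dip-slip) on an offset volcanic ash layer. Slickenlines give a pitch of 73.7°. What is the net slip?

dip-slip = heave / cos(dip) = 22.3 / cos(34°) = 26.90 m
net slip = dip-slip / sin(rake) = 26.90 / sin(73.7°) = 28 m

28 m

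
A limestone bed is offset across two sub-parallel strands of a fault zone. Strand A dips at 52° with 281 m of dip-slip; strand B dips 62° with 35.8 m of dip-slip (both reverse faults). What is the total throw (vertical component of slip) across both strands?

253 m

throw_A = 281 × sin(52°) = 221.4 m
throw_B = 35.8 × sin(62°) = 31.61 m
total = 221.4 + 31.61 = 253 m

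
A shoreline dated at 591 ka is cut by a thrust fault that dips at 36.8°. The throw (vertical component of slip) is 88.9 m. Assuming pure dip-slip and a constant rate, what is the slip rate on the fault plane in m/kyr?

0.251 m/kyr

dip-slip = throw / sin(dip) = 88.9 m / sin(36.8°) = 148.4 m
rate = 148.4 m / 591 ka = 0.000251 m/yr = 0.251 m/kyr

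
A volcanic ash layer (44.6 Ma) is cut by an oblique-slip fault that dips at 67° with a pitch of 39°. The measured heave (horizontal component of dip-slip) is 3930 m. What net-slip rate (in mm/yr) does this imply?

0.358 mm/yr

dip-slip = heave / cos(dip) = 3930 / cos(67°) = 10060 m
net slip = dip-slip / sin(rake) = 10060 / sin(39°) = 15980 m
rate = 15980 m / 44.6 Ma = 0.000358 m/yr = 0.358 mm/yr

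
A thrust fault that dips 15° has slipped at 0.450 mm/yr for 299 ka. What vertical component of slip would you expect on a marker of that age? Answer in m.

34.8 m

dip-slip = rate × time = 0.450 mm/yr × 299 ka = 134.5 m
throw = dip-slip × sin(dip) = 134.5 × sin(15°) = 34.8 m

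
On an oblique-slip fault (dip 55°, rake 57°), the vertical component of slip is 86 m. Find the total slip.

dip-slip = throw / sin(dip) = 86 / sin(55°) = 105 m
net slip = dip-slip / sin(rake) = 105 / sin(57°) = 125 m

125 m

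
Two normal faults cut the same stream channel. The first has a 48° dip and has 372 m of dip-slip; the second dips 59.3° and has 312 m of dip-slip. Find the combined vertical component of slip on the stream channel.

545 m

throw_A = 372 × sin(48°) = 276.4 m
throw_B = 312 × sin(59.3°) = 268.3 m
total = 276.4 + 268.3 = 545 m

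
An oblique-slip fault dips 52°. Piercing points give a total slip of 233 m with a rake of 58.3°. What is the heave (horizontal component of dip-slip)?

122 m

dip-slip = net slip × sin(rake) = 233 m × sin(58.3°) = 198.2 m
heave = dip-slip × cos(dip) = 198.2 × cos(52°) = 122 m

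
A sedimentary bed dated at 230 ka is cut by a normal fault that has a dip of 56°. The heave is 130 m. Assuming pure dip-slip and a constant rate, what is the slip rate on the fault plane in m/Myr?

dip-slip = heave / cos(dip) = 130 m / cos(56°) = 232.5 m
rate = 232.5 m / 230 ka = 0.00101 m/yr = 1010 m/Myr

1010 m/Myr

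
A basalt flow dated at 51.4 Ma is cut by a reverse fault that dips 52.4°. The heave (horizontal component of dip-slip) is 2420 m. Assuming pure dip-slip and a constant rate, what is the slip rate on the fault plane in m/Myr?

dip-slip = heave / cos(dip) = 2420 m / cos(52.4°) = 3966 m
rate = 3966 m / 51.4 Ma = 0.0000772 m/yr = 77.2 m/Myr

77.2 m/Myr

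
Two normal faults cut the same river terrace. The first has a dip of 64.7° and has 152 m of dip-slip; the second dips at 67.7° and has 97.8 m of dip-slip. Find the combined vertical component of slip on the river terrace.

throw_A = 152 × sin(64.7°) = 137.4 m
throw_B = 97.8 × sin(67.7°) = 90.49 m
total = 137.4 + 90.49 = 228 m

228 m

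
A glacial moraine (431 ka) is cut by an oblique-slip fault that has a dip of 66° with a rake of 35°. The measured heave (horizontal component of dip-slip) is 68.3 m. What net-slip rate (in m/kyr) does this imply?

dip-slip = heave / cos(dip) = 68.3 / cos(66°) = 167.9 m
net slip = dip-slip / sin(rake) = 167.9 / sin(35°) = 292.8 m
rate = 292.8 m / 431 ka = 0.000679 m/yr = 0.679 m/kyr

0.679 m/kyr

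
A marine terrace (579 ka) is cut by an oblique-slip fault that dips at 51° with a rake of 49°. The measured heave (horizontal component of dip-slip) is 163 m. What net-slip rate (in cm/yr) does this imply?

dip-slip = heave / cos(dip) = 163 / cos(51°) = 259 m
net slip = dip-slip / sin(rake) = 259 / sin(49°) = 343.2 m
rate = 343.2 m / 579 ka = 0.000593 m/yr = 0.0593 cm/yr

0.0593 cm/yr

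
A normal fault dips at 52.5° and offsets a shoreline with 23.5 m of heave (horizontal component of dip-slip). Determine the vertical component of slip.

30.6 m

throw = heave × tan(dip) = 23.5 × tan(52.5°) = 30.6 m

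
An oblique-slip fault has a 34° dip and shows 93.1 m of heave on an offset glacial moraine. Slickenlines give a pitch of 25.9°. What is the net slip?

dip-slip = heave / cos(dip) = 93.1 / cos(34°) = 112.3 m
net slip = dip-slip / sin(rake) = 112.3 / sin(25.9°) = 257 m

257 m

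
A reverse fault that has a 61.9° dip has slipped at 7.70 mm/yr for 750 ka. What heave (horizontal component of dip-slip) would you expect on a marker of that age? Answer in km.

2.72 km

dip-slip = rate × time = 7.70 mm/yr × 750 ka = 5775 m
heave = dip-slip × cos(dip) = 5775 × cos(61.9°) = 2720 m = 2.72 km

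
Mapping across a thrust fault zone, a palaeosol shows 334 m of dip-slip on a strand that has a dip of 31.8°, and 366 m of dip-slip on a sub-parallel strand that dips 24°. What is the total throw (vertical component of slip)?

325 m

throw_A = 334 × sin(31.8°) = 176 m
throw_B = 366 × sin(24°) = 148.9 m
total = 176 + 148.9 = 325 m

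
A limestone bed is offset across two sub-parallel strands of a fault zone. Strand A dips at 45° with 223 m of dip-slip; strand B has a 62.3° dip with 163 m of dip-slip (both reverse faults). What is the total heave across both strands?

233 m

heave_A = 223 × cos(45°) = 157.7 m
heave_B = 163 × cos(62.3°) = 75.77 m
total = 157.7 + 75.77 = 233 m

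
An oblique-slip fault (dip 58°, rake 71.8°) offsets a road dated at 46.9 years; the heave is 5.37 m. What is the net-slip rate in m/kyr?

dip-slip = heave / cos(dip) = 5.37 / cos(58°) = 10.13 m
net slip = dip-slip / sin(rake) = 10.13 / sin(71.8°) = 10.67 m
rate = 10.67 m / 46.9 years = 0.227 m/yr = 227 m/kyr

227 m/kyr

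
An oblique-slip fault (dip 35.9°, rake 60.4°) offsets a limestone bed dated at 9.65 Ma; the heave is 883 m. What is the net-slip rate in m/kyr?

0.130 m/kyr

dip-slip = heave / cos(dip) = 883 / cos(35.9°) = 1090 m
net slip = dip-slip / sin(rake) = 1090 / sin(60.4°) = 1254 m
rate = 1254 m / 9.65 Ma = 0.000130 m/yr = 0.130 m/kyr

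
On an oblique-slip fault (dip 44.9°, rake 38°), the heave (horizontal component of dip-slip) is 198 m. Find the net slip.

454 m

dip-slip = heave / cos(dip) = 198 / cos(44.9°) = 279.5 m
net slip = dip-slip / sin(rake) = 279.5 / sin(38°) = 454 m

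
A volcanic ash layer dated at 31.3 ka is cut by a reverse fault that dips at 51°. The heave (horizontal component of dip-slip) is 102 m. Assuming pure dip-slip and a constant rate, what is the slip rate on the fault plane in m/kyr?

dip-slip = heave / cos(dip) = 102 m / cos(51°) = 162.1 m
rate = 162.1 m / 31.3 ka = 0.00518 m/yr = 5.18 m/kyr

5.18 m/kyr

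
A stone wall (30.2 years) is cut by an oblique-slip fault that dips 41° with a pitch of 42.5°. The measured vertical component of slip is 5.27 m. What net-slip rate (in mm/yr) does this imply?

394 mm/yr

dip-slip = throw / sin(dip) = 5.27 / sin(41°) = 8.033 m
net slip = dip-slip / sin(rake) = 8.033 / sin(42.5°) = 11.89 m
rate = 11.89 m / 30.2 years = 0.394 m/yr = 394 mm/yr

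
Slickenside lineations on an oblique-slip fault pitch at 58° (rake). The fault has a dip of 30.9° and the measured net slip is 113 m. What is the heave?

82.2 m

dip-slip = net slip × sin(rake) = 113 m × sin(58°) = 95.83 m
heave = dip-slip × cos(dip) = 95.83 × cos(30.9°) = 82.2 m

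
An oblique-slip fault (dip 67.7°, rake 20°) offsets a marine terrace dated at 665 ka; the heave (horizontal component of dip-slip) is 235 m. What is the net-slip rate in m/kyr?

dip-slip = heave / cos(dip) = 235 / cos(67.7°) = 619.3 m
net slip = dip-slip / sin(rake) = 619.3 / sin(20°) = 1811 m
rate = 1811 m / 665 ka = 0.00272 m/yr = 2.72 m/kyr

2.72 m/kyr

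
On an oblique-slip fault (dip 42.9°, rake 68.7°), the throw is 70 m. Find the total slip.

110 m

dip-slip = throw / sin(dip) = 70 / sin(42.9°) = 102.8 m
net slip = dip-slip / sin(rake) = 102.8 / sin(68.7°) = 110 m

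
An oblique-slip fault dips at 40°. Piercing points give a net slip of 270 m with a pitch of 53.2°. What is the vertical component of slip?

dip-slip = net slip × sin(rake) = 270 m × sin(53.2°) = 216.2 m
throw = dip-slip × sin(dip) = 216.2 × sin(40°) = 139 m

139 m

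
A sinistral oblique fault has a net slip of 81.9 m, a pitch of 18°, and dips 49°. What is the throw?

dip-slip = net slip × sin(rake) = 81.9 m × sin(18°) = 25.31 m
throw = dip-slip × sin(dip) = 25.31 × sin(49°) = 19.1 m

19.1 m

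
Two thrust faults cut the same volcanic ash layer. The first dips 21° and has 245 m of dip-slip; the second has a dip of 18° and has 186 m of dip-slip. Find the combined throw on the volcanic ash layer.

throw_A = 245 × sin(21°) = 87.80 m
throw_B = 186 × sin(18°) = 57.48 m
total = 87.80 + 57.48 = 145 m

145 m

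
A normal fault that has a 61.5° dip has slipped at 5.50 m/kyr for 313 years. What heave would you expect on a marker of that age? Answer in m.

dip-slip = rate × time = 5.50 m/kyr × 313 years = 1.721 m
heave = dip-slip × cos(dip) = 1.721 × cos(61.5°) = 0.821 m

0.821 m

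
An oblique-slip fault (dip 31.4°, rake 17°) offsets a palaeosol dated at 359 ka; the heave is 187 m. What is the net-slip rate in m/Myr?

dip-slip = heave / cos(dip) = 187 / cos(31.4°) = 219.1 m
net slip = dip-slip / sin(rake) = 219.1 / sin(17°) = 749.3 m
rate = 749.3 m / 359 ka = 0.00209 m/yr = 2090 m/Myr

2090 m/Myr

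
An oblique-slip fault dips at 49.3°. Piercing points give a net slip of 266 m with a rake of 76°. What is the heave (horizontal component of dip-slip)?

dip-slip = net slip × sin(rake) = 266 m × sin(76°) = 258.1 m
heave = dip-slip × cos(dip) = 258.1 × cos(49.3°) = 168 m

168 m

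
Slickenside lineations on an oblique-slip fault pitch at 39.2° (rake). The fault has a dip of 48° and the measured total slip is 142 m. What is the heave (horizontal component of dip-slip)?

dip-slip = net slip × sin(rake) = 142 m × sin(39.2°) = 89.75 m
heave = dip-slip × cos(dip) = 89.75 × cos(48°) = 60.1 m

60.1 m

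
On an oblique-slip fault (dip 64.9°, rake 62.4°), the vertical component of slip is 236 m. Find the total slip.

294 m

dip-slip = throw / sin(dip) = 236 / sin(64.9°) = 260.6 m
net slip = dip-slip / sin(rake) = 260.6 / sin(62.4°) = 294 m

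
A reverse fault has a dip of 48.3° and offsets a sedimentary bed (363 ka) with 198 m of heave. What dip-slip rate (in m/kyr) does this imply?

dip-slip = heave / cos(dip) = 198 m / cos(48.3°) = 297.6 m
rate = 297.6 m / 363 ka = 0.000820 m/yr = 0.820 m/kyr

0.820 m/kyr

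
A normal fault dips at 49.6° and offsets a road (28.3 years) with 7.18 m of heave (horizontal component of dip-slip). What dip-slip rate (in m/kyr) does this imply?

391 m/kyr

dip-slip = heave / cos(dip) = 7.18 m / cos(49.6°) = 11.08 m
rate = 11.08 m / 28.3 years = 0.391 m/yr = 391 m/kyr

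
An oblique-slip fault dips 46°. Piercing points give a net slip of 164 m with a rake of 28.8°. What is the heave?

54.9 m

dip-slip = net slip × sin(rake) = 164 m × sin(28.8°) = 79.01 m
heave = dip-slip × cos(dip) = 79.01 × cos(46°) = 54.9 m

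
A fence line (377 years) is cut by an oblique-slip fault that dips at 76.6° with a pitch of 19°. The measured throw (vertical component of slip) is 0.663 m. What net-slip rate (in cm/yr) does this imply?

dip-slip = throw / sin(dip) = 0.663 / sin(76.6°) = 0.6816 m
net slip = dip-slip / sin(rake) = 0.6816 / sin(19°) = 2.093 m
rate = 2.093 m / 377 years = 0.00555 m/yr = 0.555 cm/yr

0.555 cm/yr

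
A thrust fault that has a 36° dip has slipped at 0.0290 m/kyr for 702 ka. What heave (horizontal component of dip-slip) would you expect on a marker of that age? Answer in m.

dip-slip = rate × time = 0.0290 m/kyr × 702 ka = 20.36 m
heave = dip-slip × cos(dip) = 20.36 × cos(36°) = 16.5 m

16.5 m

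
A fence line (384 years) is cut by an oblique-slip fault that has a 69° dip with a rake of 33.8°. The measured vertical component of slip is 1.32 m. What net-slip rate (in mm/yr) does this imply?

dip-slip = throw / sin(dip) = 1.32 / sin(69°) = 1.414 m
net slip = dip-slip / sin(rake) = 1.414 / sin(33.8°) = 2.542 m
rate = 2.542 m / 384 years = 0.00662 m/yr = 6.62 mm/yr

6.62 mm/yr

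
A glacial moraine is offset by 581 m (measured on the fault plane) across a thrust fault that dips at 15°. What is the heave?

heave = dip-slip × cos(dip) = 581 m × cos(15°) = 561 m

561 m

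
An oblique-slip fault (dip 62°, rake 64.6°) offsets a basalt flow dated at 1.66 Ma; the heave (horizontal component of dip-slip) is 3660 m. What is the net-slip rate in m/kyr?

5.20 m/kyr

dip-slip = heave / cos(dip) = 3660 / cos(62°) = 7796 m
net slip = dip-slip / sin(rake) = 7796 / sin(64.6°) = 8630 m
rate = 8630 m / 1.66 Ma = 0.00520 m/yr = 5.20 m/kyr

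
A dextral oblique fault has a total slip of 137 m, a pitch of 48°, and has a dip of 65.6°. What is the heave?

dip-slip = net slip × sin(rake) = 137 m × sin(48°) = 101.8 m
heave = dip-slip × cos(dip) = 101.8 × cos(65.6°) = 42.1 m

42.1 m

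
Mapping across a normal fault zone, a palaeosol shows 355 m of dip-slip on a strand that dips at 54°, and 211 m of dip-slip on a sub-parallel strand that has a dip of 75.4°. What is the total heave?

262 m

heave_A = 355 × cos(54°) = 208.7 m
heave_B = 211 × cos(75.4°) = 53.19 m
total = 208.7 + 53.19 = 262 m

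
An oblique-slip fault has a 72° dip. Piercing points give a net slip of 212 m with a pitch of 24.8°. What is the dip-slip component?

88.9 m

dip-slip = net slip × sin(rake) = 212 m × sin(24.8°) = 88.9 m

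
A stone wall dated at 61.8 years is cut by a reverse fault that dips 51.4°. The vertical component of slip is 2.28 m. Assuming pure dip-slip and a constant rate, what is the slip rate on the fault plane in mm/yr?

dip-slip = throw / sin(dip) = 2.28 m / sin(51.4°) = 2.917 m
rate = 2.917 m / 61.8 years = 0.0472 m/yr = 47.2 mm/yr

47.2 mm/yr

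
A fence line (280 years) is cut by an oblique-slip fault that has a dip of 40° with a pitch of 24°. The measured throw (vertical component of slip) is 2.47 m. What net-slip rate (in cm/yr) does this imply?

dip-slip = throw / sin(dip) = 2.47 / sin(40°) = 3.843 m
net slip = dip-slip / sin(rake) = 3.843 / sin(24°) = 9.447 m
rate = 9.447 m / 280 years = 0.0337 m/yr = 3.37 cm/yr

3.37 cm/yr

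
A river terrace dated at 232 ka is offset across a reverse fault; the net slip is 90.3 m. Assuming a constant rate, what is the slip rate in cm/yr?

rate = 90.3 m / 232 ka = 0.000389 m/yr = 0.0389 cm/yr

0.0389 cm/yr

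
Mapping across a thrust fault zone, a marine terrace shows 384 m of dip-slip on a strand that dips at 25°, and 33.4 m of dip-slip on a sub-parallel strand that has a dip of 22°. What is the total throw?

throw_A = 384 × sin(25°) = 162.3 m
throw_B = 33.4 × sin(22°) = 12.51 m
total = 162.3 + 12.51 = 175 m

175 m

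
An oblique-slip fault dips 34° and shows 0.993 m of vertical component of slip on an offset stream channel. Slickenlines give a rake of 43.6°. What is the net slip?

dip-slip = throw / sin(dip) = 0.993 / sin(34°) = 1.776 m
net slip = dip-slip / sin(rake) = 1.776 / sin(43.6°) = 2.58 m

2.58 m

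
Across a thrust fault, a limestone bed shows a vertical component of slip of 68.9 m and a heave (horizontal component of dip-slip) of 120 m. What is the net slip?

net slip = √(throw² + heave²) = √(68.9² + 120²) = 138 m

138 m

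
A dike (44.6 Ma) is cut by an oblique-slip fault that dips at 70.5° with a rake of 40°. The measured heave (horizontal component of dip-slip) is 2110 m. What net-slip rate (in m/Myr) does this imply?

dip-slip = heave / cos(dip) = 2110 / cos(70.5°) = 6321 m
net slip = dip-slip / sin(rake) = 6321 / sin(40°) = 9834 m
rate = 9834 m / 44.6 Ma = 0.000220 m/yr = 220 m/Myr

220 m/Myr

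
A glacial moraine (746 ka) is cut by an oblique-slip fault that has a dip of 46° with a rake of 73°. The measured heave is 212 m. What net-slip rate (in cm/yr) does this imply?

0.0428 cm/yr

dip-slip = heave / cos(dip) = 212 / cos(46°) = 305.2 m
net slip = dip-slip / sin(rake) = 305.2 / sin(73°) = 319.1 m
rate = 319.1 m / 746 ka = 0.000428 m/yr = 0.0428 cm/yr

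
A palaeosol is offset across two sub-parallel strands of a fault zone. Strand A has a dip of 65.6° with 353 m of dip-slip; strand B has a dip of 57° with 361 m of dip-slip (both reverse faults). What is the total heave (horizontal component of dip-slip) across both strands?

heave_A = 353 × cos(65.6°) = 145.8 m
heave_B = 361 × cos(57°) = 196.6 m
total = 145.8 + 196.6 = 342 m

342 m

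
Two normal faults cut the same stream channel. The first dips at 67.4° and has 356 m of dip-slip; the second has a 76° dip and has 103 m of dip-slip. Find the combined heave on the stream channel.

heave_A = 356 × cos(67.4°) = 136.8 m
heave_B = 103 × cos(76°) = 24.92 m
total = 136.8 + 24.92 = 162 m

162 m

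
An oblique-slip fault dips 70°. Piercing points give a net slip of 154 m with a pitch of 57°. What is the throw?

121 m

dip-slip = net slip × sin(rake) = 154 m × sin(57°) = 129.2 m
throw = dip-slip × sin(dip) = 129.2 × sin(70°) = 121 m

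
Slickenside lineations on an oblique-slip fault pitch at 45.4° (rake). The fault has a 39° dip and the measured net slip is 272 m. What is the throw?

122 m

dip-slip = net slip × sin(rake) = 272 m × sin(45.4°) = 193.7 m
throw = dip-slip × sin(dip) = 193.7 × sin(39°) = 122 m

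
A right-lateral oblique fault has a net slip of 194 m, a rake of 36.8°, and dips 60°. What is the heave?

58.1 m

dip-slip = net slip × sin(rake) = 194 m × sin(36.8°) = 116.2 m
heave = dip-slip × cos(dip) = 116.2 × cos(60°) = 58.1 m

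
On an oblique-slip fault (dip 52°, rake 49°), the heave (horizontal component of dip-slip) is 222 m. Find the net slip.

dip-slip = heave / cos(dip) = 222 / cos(52°) = 360.6 m
net slip = dip-slip / sin(rake) = 360.6 / sin(49°) = 478 m

478 m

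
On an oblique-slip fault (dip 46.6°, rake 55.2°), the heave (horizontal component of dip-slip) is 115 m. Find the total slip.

204 m

dip-slip = heave / cos(dip) = 115 / cos(46.6°) = 167.4 m
net slip = dip-slip / sin(rake) = 167.4 / sin(55.2°) = 204 m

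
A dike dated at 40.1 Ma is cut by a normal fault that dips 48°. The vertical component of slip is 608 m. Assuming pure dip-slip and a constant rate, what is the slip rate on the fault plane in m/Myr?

20.4 m/Myr

dip-slip = throw / sin(dip) = 608 m / sin(48°) = 818.1 m
rate = 818.1 m / 40.1 Ma = 0.0000204 m/yr = 20.4 m/Myr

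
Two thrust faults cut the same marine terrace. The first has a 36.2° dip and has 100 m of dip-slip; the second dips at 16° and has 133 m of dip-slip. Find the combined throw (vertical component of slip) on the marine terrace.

95.7 m

throw_A = 100 × sin(36.2°) = 59.06 m
throw_B = 133 × sin(16°) = 36.66 m
total = 59.06 + 36.66 = 95.7 m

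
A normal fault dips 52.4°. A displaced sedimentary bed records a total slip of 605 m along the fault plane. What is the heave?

heave = dip-slip × cos(dip) = 605 m × cos(52.4°) = 369 m

369 m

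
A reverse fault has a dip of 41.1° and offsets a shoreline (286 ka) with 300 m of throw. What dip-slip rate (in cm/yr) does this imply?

0.160 cm/yr

dip-slip = throw / sin(dip) = 300 m / sin(41.1°) = 456.4 m
rate = 456.4 m / 286 ka = 0.00160 m/yr = 0.160 cm/yr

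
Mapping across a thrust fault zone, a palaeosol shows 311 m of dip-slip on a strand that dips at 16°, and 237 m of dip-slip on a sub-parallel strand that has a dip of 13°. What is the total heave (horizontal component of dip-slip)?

530 m

heave_A = 311 × cos(16°) = 299 m
heave_B = 237 × cos(13°) = 230.9 m
total = 299 + 230.9 = 530 m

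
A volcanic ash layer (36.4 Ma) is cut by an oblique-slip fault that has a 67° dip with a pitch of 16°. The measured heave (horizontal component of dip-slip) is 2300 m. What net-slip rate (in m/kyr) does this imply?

0.587 m/kyr

dip-slip = heave / cos(dip) = 2300 / cos(67°) = 5886 m
net slip = dip-slip / sin(rake) = 5886 / sin(16°) = 21360 m
rate = 21360 m / 36.4 Ma = 0.000587 m/yr = 0.587 m/kyr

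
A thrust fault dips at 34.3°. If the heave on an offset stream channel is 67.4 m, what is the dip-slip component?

81.6 m

dip-slip = heave / cos(dip) = 67.4 / cos(34.3°) = 81.6 m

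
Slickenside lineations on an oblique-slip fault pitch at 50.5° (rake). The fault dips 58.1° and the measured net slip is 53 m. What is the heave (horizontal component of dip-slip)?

dip-slip = net slip × sin(rake) = 53 m × sin(50.5°) = 40.90 m
heave = dip-slip × cos(dip) = 40.90 × cos(58.1°) = 21.6 m

21.6 m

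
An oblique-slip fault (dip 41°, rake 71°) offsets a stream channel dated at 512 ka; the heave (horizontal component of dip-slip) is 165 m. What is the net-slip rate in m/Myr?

dip-slip = heave / cos(dip) = 165 / cos(41°) = 218.6 m
net slip = dip-slip / sin(rake) = 218.6 / sin(71°) = 231.2 m
rate = 231.2 m / 512 ka = 0.000452 m/yr = 452 m/Myr

452 m/Myr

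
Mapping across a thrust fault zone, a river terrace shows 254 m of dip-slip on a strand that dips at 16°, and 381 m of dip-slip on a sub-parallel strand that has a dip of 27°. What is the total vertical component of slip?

throw_A = 254 × sin(16°) = 70.01 m
throw_B = 381 × sin(27°) = 173 m
total = 70.01 + 173 = 243 m

243 m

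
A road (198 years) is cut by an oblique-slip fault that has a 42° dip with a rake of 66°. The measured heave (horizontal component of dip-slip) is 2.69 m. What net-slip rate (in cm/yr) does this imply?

dip-slip = heave / cos(dip) = 2.69 / cos(42°) = 3.620 m
net slip = dip-slip / sin(rake) = 3.620 / sin(66°) = 3.962 m
rate = 3.962 m / 198 years = 0.0200 m/yr = 2 cm/yr

2 cm/yr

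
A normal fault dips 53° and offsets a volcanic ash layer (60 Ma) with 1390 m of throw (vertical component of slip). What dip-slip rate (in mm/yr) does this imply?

dip-slip = throw / sin(dip) = 1390 m / sin(53°) = 1740 m
rate = 1740 m / 60 Ma = 0.0000290 m/yr = 0.0290 mm/yr

0.0290 mm/yr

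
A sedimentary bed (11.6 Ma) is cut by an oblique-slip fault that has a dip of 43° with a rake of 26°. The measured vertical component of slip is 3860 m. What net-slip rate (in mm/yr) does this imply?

1.11 mm/yr

dip-slip = throw / sin(dip) = 3860 / sin(43°) = 5660 m
net slip = dip-slip / sin(rake) = 5660 / sin(26°) = 12910 m
rate = 12910 m / 11.6 Ma = 0.00111 m/yr = 1.11 mm/yr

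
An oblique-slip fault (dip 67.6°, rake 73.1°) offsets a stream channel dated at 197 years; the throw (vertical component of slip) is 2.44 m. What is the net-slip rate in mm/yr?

dip-slip = throw / sin(dip) = 2.44 / sin(67.6°) = 2.639 m
net slip = dip-slip / sin(rake) = 2.639 / sin(73.1°) = 2.758 m
rate = 2.758 m / 197 years = 0.0140 m/yr = 14 mm/yr

14 mm/yr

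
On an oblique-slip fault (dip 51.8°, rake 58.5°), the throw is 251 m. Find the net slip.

dip-slip = throw / sin(dip) = 251 / sin(51.8°) = 319.4 m
net slip = dip-slip / sin(rake) = 319.4 / sin(58.5°) = 375 m

375 m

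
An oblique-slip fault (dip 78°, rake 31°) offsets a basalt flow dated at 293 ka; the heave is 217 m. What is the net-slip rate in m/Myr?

dip-slip = heave / cos(dip) = 217 / cos(78°) = 1044 m
net slip = dip-slip / sin(rake) = 1044 / sin(31°) = 2026 m
rate = 2026 m / 293 ka = 0.00692 m/yr = 6920 m/Myr

6920 m/Myr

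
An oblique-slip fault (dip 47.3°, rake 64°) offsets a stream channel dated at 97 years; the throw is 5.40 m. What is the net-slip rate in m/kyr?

84.3 m/kyr

dip-slip = throw / sin(dip) = 5.40 / sin(47.3°) = 7.348 m
net slip = dip-slip / sin(rake) = 7.348 / sin(64°) = 8.175 m
rate = 8.175 m / 97 years = 0.0843 m/yr = 84.3 m/kyr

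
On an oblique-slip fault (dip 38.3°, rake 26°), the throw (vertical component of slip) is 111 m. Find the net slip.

409 m

dip-slip = throw / sin(dip) = 111 / sin(38.3°) = 179.1 m
net slip = dip-slip / sin(rake) = 179.1 / sin(26°) = 409 m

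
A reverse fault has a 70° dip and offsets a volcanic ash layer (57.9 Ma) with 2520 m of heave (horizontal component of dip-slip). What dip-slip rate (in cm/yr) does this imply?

0.0127 cm/yr

dip-slip = heave / cos(dip) = 2520 m / cos(70°) = 7368 m
rate = 7368 m / 57.9 Ma = 0.000127 m/yr = 0.0127 cm/yr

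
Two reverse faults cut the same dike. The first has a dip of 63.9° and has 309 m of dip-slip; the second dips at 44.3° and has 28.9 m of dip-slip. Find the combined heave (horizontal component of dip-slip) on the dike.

heave_A = 309 × cos(63.9°) = 135.9 m
heave_B = 28.9 × cos(44.3°) = 20.68 m
total = 135.9 + 20.68 = 157 m

157 m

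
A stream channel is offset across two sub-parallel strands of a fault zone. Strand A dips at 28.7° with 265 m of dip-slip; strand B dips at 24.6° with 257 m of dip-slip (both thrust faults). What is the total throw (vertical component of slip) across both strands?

throw_A = 265 × sin(28.7°) = 127.3 m
throw_B = 257 × sin(24.6°) = 107 m
total = 127.3 + 107 = 234 m

234 m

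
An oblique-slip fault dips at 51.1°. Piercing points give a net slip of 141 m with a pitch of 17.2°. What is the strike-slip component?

135 m

strike-slip = net slip × cos(rake) = 141 m × cos(17.2°) = 135 m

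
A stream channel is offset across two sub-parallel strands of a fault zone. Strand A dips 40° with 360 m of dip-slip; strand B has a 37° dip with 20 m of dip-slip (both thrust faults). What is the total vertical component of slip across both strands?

throw_A = 360 × sin(40°) = 231.4 m
throw_B = 20 × sin(37°) = 12.04 m
total = 231.4 + 12.04 = 243 m

243 m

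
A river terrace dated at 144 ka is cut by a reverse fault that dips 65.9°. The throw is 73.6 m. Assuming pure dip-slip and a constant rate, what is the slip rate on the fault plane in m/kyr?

dip-slip = throw / sin(dip) = 73.6 m / sin(65.9°) = 80.63 m
rate = 80.63 m / 144 ka = 0.000560 m/yr = 0.560 m/kyr

0.560 m/kyr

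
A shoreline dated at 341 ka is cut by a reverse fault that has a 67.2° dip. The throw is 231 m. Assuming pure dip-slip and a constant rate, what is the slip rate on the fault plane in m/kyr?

0.735 m/kyr

dip-slip = throw / sin(dip) = 231 m / sin(67.2°) = 250.6 m
rate = 250.6 m / 341 ka = 0.000735 m/yr = 0.735 m/kyr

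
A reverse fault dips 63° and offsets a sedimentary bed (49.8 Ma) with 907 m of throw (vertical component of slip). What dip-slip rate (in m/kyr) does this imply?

dip-slip = throw / sin(dip) = 907 m / sin(63°) = 1018 m
rate = 1018 m / 49.8 Ma = 0.0000204 m/yr = 0.0204 m/kyr

0.0204 m/kyr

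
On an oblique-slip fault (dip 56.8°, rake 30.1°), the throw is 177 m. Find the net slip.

422 m

dip-slip = throw / sin(dip) = 177 / sin(56.8°) = 211.5 m
net slip = dip-slip / sin(rake) = 211.5 / sin(30.1°) = 422 m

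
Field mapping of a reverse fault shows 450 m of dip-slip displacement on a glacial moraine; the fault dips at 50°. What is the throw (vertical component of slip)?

throw = dip-slip × sin(dip) = 450 m × sin(50°) = 345 m

345 m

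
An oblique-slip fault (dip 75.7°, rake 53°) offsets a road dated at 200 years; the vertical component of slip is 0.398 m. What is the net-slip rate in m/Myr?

2570 m/Myr

dip-slip = throw / sin(dip) = 0.398 / sin(75.7°) = 0.4107 m
net slip = dip-slip / sin(rake) = 0.4107 / sin(53°) = 0.5143 m
rate = 0.5143 m / 200 years = 0.00257 m/yr = 2570 m/Myr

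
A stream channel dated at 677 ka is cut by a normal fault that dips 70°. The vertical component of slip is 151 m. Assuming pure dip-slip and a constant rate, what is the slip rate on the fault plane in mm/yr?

dip-slip = throw / sin(dip) = 151 m / sin(70°) = 160.7 m
rate = 160.7 m / 677 ka = 0.000237 m/yr = 0.237 mm/yr

0.237 mm/yr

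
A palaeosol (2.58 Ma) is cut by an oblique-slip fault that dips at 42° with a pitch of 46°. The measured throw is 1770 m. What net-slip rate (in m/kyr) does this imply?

1.43 m/kyr

dip-slip = throw / sin(dip) = 1770 / sin(42°) = 2645 m
net slip = dip-slip / sin(rake) = 2645 / sin(46°) = 3677 m
rate = 3677 m / 2.58 Ma = 0.00143 m/yr = 1.43 m/kyr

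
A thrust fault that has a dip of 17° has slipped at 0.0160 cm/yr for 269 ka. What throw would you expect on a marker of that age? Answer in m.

12.6 m

dip-slip = rate × time = 0.0160 cm/yr × 269 ka = 43.04 m
throw = dip-slip × sin(dip) = 43.04 × sin(17°) = 12.6 m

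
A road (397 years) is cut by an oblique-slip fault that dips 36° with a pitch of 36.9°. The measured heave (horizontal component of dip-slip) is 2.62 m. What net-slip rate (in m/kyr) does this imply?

13.6 m/kyr

dip-slip = heave / cos(dip) = 2.62 / cos(36°) = 3.238 m
net slip = dip-slip / sin(rake) = 3.238 / sin(36.9°) = 5.394 m
rate = 5.394 m / 397 years = 0.0136 m/yr = 13.6 m/kyr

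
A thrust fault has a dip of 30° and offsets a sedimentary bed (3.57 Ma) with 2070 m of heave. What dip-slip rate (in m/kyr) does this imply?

dip-slip = heave / cos(dip) = 2070 m / cos(30°) = 2390 m
rate = 2390 m / 3.57 Ma = 0.000670 m/yr = 0.670 m/kyr

0.670 m/kyr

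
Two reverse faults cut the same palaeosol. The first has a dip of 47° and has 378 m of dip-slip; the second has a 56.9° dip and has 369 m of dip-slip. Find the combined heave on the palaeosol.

heave_A = 378 × cos(47°) = 257.8 m
heave_B = 369 × cos(56.9°) = 201.5 m
total = 257.8 + 201.5 = 459 m

459 m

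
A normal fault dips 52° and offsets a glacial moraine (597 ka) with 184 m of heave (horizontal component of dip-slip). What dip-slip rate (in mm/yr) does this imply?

dip-slip = heave / cos(dip) = 184 m / cos(52°) = 298.9 m
rate = 298.9 m / 597 ka = 0.000501 m/yr = 0.501 mm/yr

0.501 mm/yr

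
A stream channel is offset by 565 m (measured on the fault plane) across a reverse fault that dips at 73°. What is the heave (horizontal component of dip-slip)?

heave = dip-slip × cos(dip) = 565 m × cos(73°) = 165 m

165 m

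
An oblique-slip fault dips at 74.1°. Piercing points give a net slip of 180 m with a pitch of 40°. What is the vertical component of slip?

dip-slip = net slip × sin(rake) = 180 m × sin(40°) = 115.7 m
throw = dip-slip × sin(dip) = 115.7 × sin(74.1°) = 111 m

111 m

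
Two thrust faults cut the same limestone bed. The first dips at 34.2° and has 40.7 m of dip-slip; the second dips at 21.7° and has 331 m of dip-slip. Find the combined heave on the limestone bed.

341 m

heave_A = 40.7 × cos(34.2°) = 33.66 m
heave_B = 331 × cos(21.7°) = 307.5 m
total = 33.66 + 307.5 = 341 m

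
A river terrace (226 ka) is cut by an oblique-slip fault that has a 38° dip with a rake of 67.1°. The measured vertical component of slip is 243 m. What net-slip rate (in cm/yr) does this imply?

dip-slip = throw / sin(dip) = 243 / sin(38°) = 394.7 m
net slip = dip-slip / sin(rake) = 394.7 / sin(67.1°) = 428.5 m
rate = 428.5 m / 226 ka = 0.00190 m/yr = 0.190 cm/yr

0.190 cm/yr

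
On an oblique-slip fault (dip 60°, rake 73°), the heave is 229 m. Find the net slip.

479 m

dip-slip = heave / cos(dip) = 229 / cos(60°) = 458 m
net slip = dip-slip / sin(rake) = 458 / sin(73°) = 479 m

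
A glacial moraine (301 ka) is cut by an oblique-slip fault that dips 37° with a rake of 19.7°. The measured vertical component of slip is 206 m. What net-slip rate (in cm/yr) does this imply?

0.337 cm/yr

dip-slip = throw / sin(dip) = 206 / sin(37°) = 342.3 m
net slip = dip-slip / sin(rake) = 342.3 / sin(19.7°) = 1015 m
rate = 1015 m / 301 ka = 0.00337 m/yr = 0.337 cm/yr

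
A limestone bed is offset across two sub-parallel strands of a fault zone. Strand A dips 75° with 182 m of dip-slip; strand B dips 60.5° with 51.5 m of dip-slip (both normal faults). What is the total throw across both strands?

throw_A = 182 × sin(75°) = 175.8 m
throw_B = 51.5 × sin(60.5°) = 44.82 m
total = 175.8 + 44.82 = 221 m

221 m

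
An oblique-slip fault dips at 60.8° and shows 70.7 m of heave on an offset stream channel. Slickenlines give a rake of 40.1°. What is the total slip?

dip-slip = heave / cos(dip) = 70.7 / cos(60.8°) = 144.9 m
net slip = dip-slip / sin(rake) = 144.9 / sin(40.1°) = 225 m

225 m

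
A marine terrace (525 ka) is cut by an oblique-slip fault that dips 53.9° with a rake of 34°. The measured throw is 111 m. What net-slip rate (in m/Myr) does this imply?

468 m/Myr

dip-slip = throw / sin(dip) = 111 / sin(53.9°) = 137.4 m
net slip = dip-slip / sin(rake) = 137.4 / sin(34°) = 245.7 m
rate = 245.7 m / 525 ka = 0.000468 m/yr = 468 m/Myr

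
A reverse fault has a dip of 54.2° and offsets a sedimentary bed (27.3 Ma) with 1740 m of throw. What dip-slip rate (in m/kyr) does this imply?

0.0786 m/kyr

dip-slip = throw / sin(dip) = 1740 m / sin(54.2°) = 2145 m
rate = 2145 m / 27.3 Ma = 0.0000786 m/yr = 0.0786 m/kyr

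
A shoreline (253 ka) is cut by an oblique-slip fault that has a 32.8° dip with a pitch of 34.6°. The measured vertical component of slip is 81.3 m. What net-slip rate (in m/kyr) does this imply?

1.04 m/kyr

dip-slip = throw / sin(dip) = 81.3 / sin(32.8°) = 150.1 m
net slip = dip-slip / sin(rake) = 150.1 / sin(34.6°) = 264.3 m
rate = 264.3 m / 253 ka = 0.00104 m/yr = 1.04 m/kyr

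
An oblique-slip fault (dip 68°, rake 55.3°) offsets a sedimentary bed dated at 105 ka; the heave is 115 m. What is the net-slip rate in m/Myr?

3560 m/Myr

dip-slip = heave / cos(dip) = 115 / cos(68°) = 307 m
net slip = dip-slip / sin(rake) = 307 / sin(55.3°) = 373.4 m
rate = 373.4 m / 105 ka = 0.00356 m/yr = 3560 m/Myr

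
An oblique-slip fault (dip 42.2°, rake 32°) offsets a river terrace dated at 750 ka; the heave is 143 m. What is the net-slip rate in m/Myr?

486 m/Myr

dip-slip = heave / cos(dip) = 143 / cos(42.2°) = 193 m
net slip = dip-slip / sin(rake) = 193 / sin(32°) = 364.3 m
rate = 364.3 m / 750 ka = 0.000486 m/yr = 486 m/Myr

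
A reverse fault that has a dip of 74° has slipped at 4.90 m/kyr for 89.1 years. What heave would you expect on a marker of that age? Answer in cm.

12 cm

dip-slip = rate × time = 4.90 m/kyr × 89.1 years = 0.4366 m
heave = dip-slip × cos(dip) = 0.4366 × cos(74°) = 0.120 m = 12 cm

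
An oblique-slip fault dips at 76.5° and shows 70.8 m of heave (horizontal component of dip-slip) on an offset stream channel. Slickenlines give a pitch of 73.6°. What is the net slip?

dip-slip = heave / cos(dip) = 70.8 / cos(76.5°) = 303.3 m
net slip = dip-slip / sin(rake) = 303.3 / sin(73.6°) = 316 m

316 m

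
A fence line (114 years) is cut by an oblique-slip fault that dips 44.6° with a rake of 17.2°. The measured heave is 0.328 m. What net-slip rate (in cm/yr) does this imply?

dip-slip = heave / cos(dip) = 0.328 / cos(44.6°) = 0.4607 m
net slip = dip-slip / sin(rake) = 0.4607 / sin(17.2°) = 1.558 m
rate = 1.558 m / 114 years = 0.0137 m/yr = 1.37 cm/yr

1.37 cm/yr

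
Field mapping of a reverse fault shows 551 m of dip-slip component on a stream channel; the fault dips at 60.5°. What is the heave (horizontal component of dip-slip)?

271 m

heave = dip-slip × cos(dip) = 551 m × cos(60.5°) = 271 m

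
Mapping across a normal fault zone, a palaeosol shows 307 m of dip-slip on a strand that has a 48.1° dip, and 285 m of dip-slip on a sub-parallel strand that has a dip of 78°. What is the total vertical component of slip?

507 m

throw_A = 307 × sin(48.1°) = 228.5 m
throw_B = 285 × sin(78°) = 278.8 m
total = 228.5 + 278.8 = 507 m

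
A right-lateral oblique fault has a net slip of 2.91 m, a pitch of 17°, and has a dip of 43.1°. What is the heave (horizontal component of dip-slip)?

0.621 m

dip-slip = net slip × sin(rake) = 2.91 m × sin(17°) = 0.8508 m
heave = dip-slip × cos(dip) = 0.8508 × cos(43.1°) = 0.621 m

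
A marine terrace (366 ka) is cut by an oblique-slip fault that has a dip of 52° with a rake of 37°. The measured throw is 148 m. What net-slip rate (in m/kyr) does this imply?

dip-slip = throw / sin(dip) = 148 / sin(52°) = 187.8 m
net slip = dip-slip / sin(rake) = 187.8 / sin(37°) = 312.1 m
rate = 312.1 m / 366 ka = 0.000853 m/yr = 0.853 m/kyr

0.853 m/kyr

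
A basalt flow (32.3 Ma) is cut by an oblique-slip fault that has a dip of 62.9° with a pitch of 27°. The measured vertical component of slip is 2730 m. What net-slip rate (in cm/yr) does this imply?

0.0209 cm/yr

dip-slip = throw / sin(dip) = 2730 / sin(62.9°) = 3067 m
net slip = dip-slip / sin(rake) = 3067 / sin(27°) = 6755 m
rate = 6755 m / 32.3 Ma = 0.000209 m/yr = 0.0209 cm/yr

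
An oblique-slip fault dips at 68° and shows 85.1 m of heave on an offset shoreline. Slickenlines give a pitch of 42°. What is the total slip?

dip-slip = heave / cos(dip) = 85.1 / cos(68°) = 227.2 m
net slip = dip-slip / sin(rake) = 227.2 / sin(42°) = 340 m

340 m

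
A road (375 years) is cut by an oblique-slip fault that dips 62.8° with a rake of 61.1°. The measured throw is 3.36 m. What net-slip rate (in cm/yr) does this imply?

dip-slip = throw / sin(dip) = 3.36 / sin(62.8°) = 3.778 m
net slip = dip-slip / sin(rake) = 3.778 / sin(61.1°) = 4.315 m
rate = 4.315 m / 375 years = 0.0115 m/yr = 1.15 cm/yr

1.15 cm/yr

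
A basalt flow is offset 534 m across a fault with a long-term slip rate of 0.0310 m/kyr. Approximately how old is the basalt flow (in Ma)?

age = offset / rate = 534 m / (0.0310 m/kyr) = 1.72e+07 yr = 17.2 Ma

17.2 Ma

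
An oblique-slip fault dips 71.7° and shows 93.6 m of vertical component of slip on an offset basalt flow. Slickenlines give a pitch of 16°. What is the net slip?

dip-slip = throw / sin(dip) = 93.6 / sin(71.7°) = 98.59 m
net slip = dip-slip / sin(rake) = 98.59 / sin(16°) = 358 m

358 m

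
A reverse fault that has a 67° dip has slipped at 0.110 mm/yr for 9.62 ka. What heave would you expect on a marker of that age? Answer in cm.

dip-slip = rate × time = 0.110 mm/yr × 9.62 ka = 1.058 m
heave = dip-slip × cos(dip) = 1.058 × cos(67°) = 0.413 m = 41.3 cm

41.3 cm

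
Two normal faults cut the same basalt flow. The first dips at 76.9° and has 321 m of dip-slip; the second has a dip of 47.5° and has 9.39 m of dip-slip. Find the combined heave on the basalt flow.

heave_A = 321 × cos(76.9°) = 72.76 m
heave_B = 9.39 × cos(47.5°) = 6.344 m
total = 72.76 + 6.344 = 79.1 m

79.1 m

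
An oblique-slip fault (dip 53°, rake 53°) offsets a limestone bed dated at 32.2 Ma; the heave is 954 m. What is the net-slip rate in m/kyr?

0.0616 m/kyr

dip-slip = heave / cos(dip) = 954 / cos(53°) = 1585 m
net slip = dip-slip / sin(rake) = 1585 / sin(53°) = 1985 m
rate = 1985 m / 32.2 Ma = 0.0000616 m/yr = 0.0616 m/kyr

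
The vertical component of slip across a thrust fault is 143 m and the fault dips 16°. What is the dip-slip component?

dip-slip = throw / sin(dip) = 143 / sin(16°) = 519 m

519 m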